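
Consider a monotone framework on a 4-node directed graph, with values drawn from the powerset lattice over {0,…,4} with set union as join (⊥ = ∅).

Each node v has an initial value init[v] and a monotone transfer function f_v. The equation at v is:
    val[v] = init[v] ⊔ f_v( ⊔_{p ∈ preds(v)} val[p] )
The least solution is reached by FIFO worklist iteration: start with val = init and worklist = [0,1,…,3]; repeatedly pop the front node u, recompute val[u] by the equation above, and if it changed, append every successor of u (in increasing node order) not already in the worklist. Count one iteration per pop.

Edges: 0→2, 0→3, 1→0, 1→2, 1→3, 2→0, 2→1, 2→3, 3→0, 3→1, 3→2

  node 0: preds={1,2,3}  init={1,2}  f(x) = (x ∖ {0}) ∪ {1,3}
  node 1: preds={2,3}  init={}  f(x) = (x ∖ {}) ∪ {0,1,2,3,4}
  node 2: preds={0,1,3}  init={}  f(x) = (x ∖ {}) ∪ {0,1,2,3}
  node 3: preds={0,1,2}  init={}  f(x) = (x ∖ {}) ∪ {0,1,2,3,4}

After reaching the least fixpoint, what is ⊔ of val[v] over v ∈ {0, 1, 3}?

Trace (8 dequeues):
  [1] u=0 | in {} | out {1,2,3} | prev {1,2} | push {}
  [2] u=1 | in {} | out {0,1,2,3,4} | prev {} | push {0}
  [3] u=2 | in {0,1,2,3,4} | out {0,1,2,3,4} | prev {} | push {1}
  [4] u=3 | in {0,1,2,3,4} | out {0,1,2,3,4} | prev {} | push {2}
  [5] u=0 | in {0,1,2,3,4} | out {1,2,3,4} | prev {1,2,3} | push {3}
  [6] u=1 | in {0,1,2,3,4} | out {0,1,2,3,4} | ==
  [7] u=2 | in {0,1,2,3,4} | out {0,1,2,3,4} | ==
  [8] u=3 | in {0,1,2,3,4} | out {0,1,2,3,4} | ==

Converged values:
  [0] {1,2,3,4}
  [1] {0,1,2,3,4}
  [2] {0,1,2,3,4}
  [3] {0,1,2,3,4}

{0,1,2,3,4}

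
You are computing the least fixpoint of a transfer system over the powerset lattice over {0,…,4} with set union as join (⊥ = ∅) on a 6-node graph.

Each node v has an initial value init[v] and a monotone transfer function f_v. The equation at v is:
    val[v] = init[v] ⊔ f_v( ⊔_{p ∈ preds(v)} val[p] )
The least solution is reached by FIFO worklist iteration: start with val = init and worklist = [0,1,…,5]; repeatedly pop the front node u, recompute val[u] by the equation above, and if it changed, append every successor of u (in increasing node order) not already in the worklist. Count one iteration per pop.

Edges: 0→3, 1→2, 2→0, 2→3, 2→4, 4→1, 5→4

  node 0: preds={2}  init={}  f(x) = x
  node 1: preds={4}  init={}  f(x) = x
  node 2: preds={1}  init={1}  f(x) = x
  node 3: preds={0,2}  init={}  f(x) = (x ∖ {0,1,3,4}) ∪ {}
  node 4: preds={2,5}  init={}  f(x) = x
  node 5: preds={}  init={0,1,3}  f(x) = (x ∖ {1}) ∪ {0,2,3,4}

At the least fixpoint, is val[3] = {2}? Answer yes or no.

Trace (17 dequeues):
  [1] u=0 | in {1} | out {1} | prev {} | push {}
  [2] u=1 | in {} | out {} | ==
  [3] u=2 | in {} | out {1} | ==
  [4] u=3 | in {1} | out {} | ==
  [5] u=4 | in {0,1,3} | out {0,1,3} | prev {} | push {1}
  [6] u=5 | in {} | out {0,1,2,3,4} | prev {0,1,3} | push {4}
  [7] u=1 | in {0,1,3} | out {0,1,3} | prev {} | push {2}
  [8] u=4 | in {0,1,2,3,4} | out {0,1,2,3,4} | prev {0,1,3} | push {1}
  [9] u=2 | in {0,1,3} | out {0,1,3} | prev {1} | push {0,3,4}
  [10] u=1 | in {0,1,2,3,4} | out {0,1,2,3,4} | prev {0,1,3} | push {2}
  [11] u=0 | in {0,1,3} | out {0,1,3} | prev {1} | push {}
  [12] u=3 | in {0,1,3} | out {} | ==
  [13] u=4 | in {0,1,2,3,4} | out {0,1,2,3,4} | ==
  [14] u=2 | in {0,1,2,3,4} | out {0,1,2,3,4} | prev {0,1,3} | push {0,3,4}
  [15] u=0 | in {0,1,2,3,4} | out {0,1,2,3,4} | prev {0,1,3} | push {}
  [16] u=3 | in {0,1,2,3,4} | out {2} | prev {} | push {}
  [17] u=4 | in {0,1,2,3,4} | out {0,1,2,3,4} | ==

Converged values:
  [0] {0,1,2,3,4}
  [1] {0,1,2,3,4}
  [2] {0,1,2,3,4}
  [3] {2}
  [4] {0,1,2,3,4}
  [5] {0,1,2,3,4}

yes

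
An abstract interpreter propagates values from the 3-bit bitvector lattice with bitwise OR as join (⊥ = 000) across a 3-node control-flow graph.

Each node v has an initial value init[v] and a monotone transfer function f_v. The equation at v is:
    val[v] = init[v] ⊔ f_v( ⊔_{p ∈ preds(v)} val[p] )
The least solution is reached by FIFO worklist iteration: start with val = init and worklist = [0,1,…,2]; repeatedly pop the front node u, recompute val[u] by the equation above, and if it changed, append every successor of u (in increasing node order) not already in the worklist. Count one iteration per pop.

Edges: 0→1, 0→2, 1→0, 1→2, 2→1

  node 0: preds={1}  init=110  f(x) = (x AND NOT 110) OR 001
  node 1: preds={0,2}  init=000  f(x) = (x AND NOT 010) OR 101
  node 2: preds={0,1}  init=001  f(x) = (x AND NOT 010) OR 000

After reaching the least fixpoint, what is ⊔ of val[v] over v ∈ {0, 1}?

111

Iteration log — 5 steps:
  step 1. node 0  ⊔preds=000  new=111  old=110  +wl: 
  step 2. node 1  ⊔preds=111  new=101  old=000  +wl: 0
  step 3. node 2  ⊔preds=111  new=101  old=001  +wl: 1
  step 4. node 0  ⊔preds=101  new=111  stable
  step 5. node 1  ⊔preds=111  new=101  stable

Least fixpoint reached:
  node 0: 111
  node 1: 101
  node 2: 101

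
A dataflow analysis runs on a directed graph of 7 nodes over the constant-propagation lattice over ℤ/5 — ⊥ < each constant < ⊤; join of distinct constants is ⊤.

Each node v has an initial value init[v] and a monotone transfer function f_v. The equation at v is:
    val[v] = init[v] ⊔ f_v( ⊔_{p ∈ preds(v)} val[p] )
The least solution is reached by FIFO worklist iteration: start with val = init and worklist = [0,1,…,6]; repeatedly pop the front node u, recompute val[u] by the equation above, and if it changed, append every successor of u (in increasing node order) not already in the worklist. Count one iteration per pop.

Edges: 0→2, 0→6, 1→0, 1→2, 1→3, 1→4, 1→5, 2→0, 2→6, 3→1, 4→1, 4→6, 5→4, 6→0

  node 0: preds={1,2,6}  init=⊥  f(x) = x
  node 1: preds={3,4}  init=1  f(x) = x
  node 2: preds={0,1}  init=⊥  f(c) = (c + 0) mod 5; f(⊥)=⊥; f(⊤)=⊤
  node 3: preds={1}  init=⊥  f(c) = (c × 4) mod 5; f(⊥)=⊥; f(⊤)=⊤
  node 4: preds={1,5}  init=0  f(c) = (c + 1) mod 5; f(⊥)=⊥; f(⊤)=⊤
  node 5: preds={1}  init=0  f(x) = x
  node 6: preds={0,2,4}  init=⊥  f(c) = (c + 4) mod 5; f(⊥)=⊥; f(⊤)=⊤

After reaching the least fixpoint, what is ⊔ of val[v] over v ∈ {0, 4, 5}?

Iteration log — 12 steps:
  step 1. node 0  ⊔preds=1  new=1  old=⊥  +wl: 
  step 2. node 1  ⊔preds=0  new=⊤  old=1  +wl: 0
  step 3. node 2  ⊔preds=⊤  new=⊤  old=⊥  +wl: 
  step 4. node 3  ⊔preds=⊤  new=⊤  old=⊥  +wl: 1
  step 5. node 4  ⊔preds=⊤  new=⊤  old=0  +wl: 
  step 6. node 5  ⊔preds=⊤  new=⊤  old=0  +wl: 4
  step 7. node 6  ⊔preds=⊤  new=⊤  old=⊥  +wl: 
  step 8. node 0  ⊔preds=⊤  new=⊤  old=1  +wl: 2,6
  step 9. node 1  ⊔preds=⊤  new=⊤  stable
  step 10. node 4  ⊔preds=⊤  new=⊤  stable
  step 11. node 2  ⊔preds=⊤  new=⊤  stable
  step 12. node 6  ⊔preds=⊤  new=⊤  stable

Least fixpoint reached:
  node 0: ⊤
  node 1: ⊤
  node 2: ⊤
  node 3: ⊤
  node 4: ⊤
  node 5: ⊤
  node 6: ⊤

⊤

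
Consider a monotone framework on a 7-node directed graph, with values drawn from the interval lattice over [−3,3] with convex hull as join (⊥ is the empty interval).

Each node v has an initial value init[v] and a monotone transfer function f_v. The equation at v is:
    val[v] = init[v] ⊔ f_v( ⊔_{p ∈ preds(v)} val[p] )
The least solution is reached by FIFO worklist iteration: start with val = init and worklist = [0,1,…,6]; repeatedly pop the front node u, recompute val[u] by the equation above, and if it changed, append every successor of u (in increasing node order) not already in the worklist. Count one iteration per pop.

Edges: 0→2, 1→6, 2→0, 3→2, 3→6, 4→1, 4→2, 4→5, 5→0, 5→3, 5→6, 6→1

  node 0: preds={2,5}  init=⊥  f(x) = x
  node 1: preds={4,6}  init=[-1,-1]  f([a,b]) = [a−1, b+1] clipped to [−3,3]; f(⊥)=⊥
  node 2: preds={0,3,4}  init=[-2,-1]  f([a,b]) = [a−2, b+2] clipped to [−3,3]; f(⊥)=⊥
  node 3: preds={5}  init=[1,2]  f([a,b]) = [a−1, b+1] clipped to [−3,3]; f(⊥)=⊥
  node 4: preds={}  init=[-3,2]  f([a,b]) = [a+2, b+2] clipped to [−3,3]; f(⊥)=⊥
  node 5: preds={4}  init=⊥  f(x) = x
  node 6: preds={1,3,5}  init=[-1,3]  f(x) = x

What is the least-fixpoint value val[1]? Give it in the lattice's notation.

Trace (12 dequeues):
  [1] u=0 | in [-2,-1] | out [-2,-1] | prev ⊥ | push {}
  [2] u=1 | in [-3,3] | out [-3,3] | prev [-1,-1] | push {}
  [3] u=2 | in [-3,2] | out [-3,3] | prev [-2,-1] | push {0}
  [4] u=3 | in ⊥ | out [1,2] | ==
  [5] u=4 | in ⊥ | out [-3,2] | ==
  [6] u=5 | in [-3,2] | out [-3,2] | prev ⊥ | push {3}
  [7] u=6 | in [-3,3] | out [-3,3] | prev [-1,3] | push {1}
  [8] u=0 | in [-3,3] | out [-3,3] | prev [-2,-1] | push {2}
  [9] u=3 | in [-3,2] | out [-3,3] | prev [1,2] | push {6}
  [10] u=1 | in [-3,3] | out [-3,3] | ==
  [11] u=2 | in [-3,3] | out [-3,3] | ==
  [12] u=6 | in [-3,3] | out [-3,3] | ==

Converged values:
  [0] [-3,3]
  [1] [-3,3]
  [2] [-3,3]
  [3] [-3,3]
  [4] [-3,2]
  [5] [-3,2]
  [6] [-3,3]

[-3,3]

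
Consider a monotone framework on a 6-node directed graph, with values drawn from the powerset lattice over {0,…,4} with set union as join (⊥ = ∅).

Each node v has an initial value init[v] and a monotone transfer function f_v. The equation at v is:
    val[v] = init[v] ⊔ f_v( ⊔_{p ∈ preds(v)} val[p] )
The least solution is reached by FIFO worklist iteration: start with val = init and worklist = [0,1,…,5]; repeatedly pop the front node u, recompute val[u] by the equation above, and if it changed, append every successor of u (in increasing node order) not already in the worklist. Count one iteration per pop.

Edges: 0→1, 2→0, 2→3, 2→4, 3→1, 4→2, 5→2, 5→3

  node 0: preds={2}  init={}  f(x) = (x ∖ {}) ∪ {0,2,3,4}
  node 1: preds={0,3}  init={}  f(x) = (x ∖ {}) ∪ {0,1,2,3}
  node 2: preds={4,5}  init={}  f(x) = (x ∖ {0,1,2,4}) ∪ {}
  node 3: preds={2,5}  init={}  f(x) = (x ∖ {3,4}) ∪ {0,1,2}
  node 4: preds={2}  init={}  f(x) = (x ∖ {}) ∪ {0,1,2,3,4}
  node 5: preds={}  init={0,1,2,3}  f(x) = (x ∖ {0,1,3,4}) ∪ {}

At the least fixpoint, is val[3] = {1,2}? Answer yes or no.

no

Trace (9 dequeues):
  [1] u=0 | in {} | out {0,2,3,4} | prev {} | push {}
  [2] u=1 | in {0,2,3,4} | out {0,1,2,3,4} | prev {} | push {}
  [3] u=2 | in {0,1,2,3} | out {3} | prev {} | push {0}
  [4] u=3 | in {0,1,2,3} | out {0,1,2} | prev {} | push {1}
  [5] u=4 | in {3} | out {0,1,2,3,4} | prev {} | push {2}
  [6] u=5 | in {} | out {0,1,2,3} | ==
  [7] u=0 | in {3} | out {0,2,3,4} | ==
  [8] u=1 | in {0,1,2,3,4} | out {0,1,2,3,4} | ==
  [9] u=2 | in {0,1,2,3,4} | out {3} | ==

Converged values:
  [0] {0,2,3,4}
  [1] {0,1,2,3,4}
  [2] {3}
  [3] {0,1,2}
  [4] {0,1,2,3,4}
  [5] {0,1,2,3}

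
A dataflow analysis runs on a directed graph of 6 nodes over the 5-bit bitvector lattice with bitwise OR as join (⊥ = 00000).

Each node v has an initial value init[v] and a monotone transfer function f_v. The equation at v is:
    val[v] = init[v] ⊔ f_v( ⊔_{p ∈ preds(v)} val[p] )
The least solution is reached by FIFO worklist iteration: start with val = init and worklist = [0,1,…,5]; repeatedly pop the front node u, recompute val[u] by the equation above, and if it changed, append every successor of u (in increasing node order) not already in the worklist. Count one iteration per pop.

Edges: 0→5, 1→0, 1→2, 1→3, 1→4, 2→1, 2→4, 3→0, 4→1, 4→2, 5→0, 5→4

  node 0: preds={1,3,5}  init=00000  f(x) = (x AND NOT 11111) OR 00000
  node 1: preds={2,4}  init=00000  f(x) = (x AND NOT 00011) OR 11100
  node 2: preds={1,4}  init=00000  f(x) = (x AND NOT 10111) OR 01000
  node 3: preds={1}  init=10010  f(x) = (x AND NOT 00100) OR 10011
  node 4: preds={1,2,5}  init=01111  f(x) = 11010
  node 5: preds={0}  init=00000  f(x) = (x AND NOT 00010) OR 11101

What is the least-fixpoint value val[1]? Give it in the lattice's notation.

Iteration log — 10 steps:
  step 1. node 0  ⊔preds=10010  new=00000  stable
  step 2. node 1  ⊔preds=01111  new=11100  old=00000  +wl: 0
  step 3. node 2  ⊔preds=11111  new=01000  old=00000  +wl: 1
  step 4. node 3  ⊔preds=11100  new=11011  old=10010  +wl: 
  step 5. node 4  ⊔preds=11100  new=11111  old=01111  +wl: 2
  step 6. node 5  ⊔preds=00000  new=11101  old=00000  +wl: 4
  step 7. node 0  ⊔preds=11111  new=00000  stable
  step 8. node 1  ⊔preds=11111  new=11100  stable
  step 9. node 2  ⊔preds=11111  new=01000  stable
  step 10. node 4  ⊔preds=11101  new=11111  stable

Least fixpoint reached:
  node 0: 00000
  node 1: 11100
  node 2: 01000
  node 3: 11011
  node 4: 11111
  node 5: 11101

11100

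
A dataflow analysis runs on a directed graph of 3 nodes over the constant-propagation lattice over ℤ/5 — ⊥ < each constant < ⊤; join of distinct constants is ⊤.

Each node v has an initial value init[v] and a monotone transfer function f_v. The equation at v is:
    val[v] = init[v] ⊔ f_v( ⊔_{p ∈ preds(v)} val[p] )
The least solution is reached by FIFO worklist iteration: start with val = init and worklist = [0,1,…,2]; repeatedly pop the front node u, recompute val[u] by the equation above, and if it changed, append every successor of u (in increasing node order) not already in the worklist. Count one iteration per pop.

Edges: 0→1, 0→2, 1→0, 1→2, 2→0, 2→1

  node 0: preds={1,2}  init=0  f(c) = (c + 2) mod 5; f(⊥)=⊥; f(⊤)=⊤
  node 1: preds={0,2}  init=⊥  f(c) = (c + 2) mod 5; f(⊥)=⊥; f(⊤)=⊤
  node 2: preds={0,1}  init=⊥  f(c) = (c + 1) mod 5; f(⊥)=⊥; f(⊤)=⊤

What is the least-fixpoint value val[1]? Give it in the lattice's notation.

⊤

Trace (7 dequeues):
  [1] u=0 | in ⊥ | out 0 | ==
  [2] u=1 | in 0 | out 2 | prev ⊥ | push {0}
  [3] u=2 | in ⊤ | out ⊤ | prev ⊥ | push {1}
  [4] u=0 | in ⊤ | out ⊤ | prev 0 | push {2}
  [5] u=1 | in ⊤ | out ⊤ | prev 2 | push {0}
  [6] u=2 | in ⊤ | out ⊤ | ==
  [7] u=0 | in ⊤ | out ⊤ | ==

Converged values:
  [0] ⊤
  [1] ⊤
  [2] ⊤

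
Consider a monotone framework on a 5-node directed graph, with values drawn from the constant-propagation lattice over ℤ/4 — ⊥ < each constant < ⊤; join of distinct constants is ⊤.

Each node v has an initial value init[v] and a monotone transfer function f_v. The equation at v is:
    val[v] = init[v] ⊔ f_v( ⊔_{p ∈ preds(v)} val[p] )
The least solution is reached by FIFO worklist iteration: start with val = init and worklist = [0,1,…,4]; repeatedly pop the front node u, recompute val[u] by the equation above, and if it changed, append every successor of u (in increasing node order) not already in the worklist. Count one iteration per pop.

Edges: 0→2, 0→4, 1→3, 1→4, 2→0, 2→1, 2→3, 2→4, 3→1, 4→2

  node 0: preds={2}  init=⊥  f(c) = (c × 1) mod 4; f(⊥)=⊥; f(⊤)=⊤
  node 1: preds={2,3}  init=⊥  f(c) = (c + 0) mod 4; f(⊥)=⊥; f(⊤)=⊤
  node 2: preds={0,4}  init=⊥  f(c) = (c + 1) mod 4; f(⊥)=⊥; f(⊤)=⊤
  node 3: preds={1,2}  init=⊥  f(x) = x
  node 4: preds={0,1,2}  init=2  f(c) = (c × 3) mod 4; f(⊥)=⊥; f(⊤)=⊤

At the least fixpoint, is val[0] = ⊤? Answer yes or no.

yes

Iteration log — 15 steps:
  step 1. node 0  ⊔preds=⊥  new=⊥  stable
  step 2. node 1  ⊔preds=⊥  new=⊥  stable
  step 3. node 2  ⊔preds=2  new=3  old=⊥  +wl: 0,1
  step 4. node 3  ⊔preds=3  new=3  old=⊥  +wl: 
  step 5. node 4  ⊔preds=3  new=⊤  old=2  +wl: 2
  step 6. node 0  ⊔preds=3  new=3  old=⊥  +wl: 4
  step 7. node 1  ⊔preds=3  new=3  old=⊥  +wl: 3
  step 8. node 2  ⊔preds=⊤  new=⊤  old=3  +wl: 0,1
  step 9. node 4  ⊔preds=⊤  new=⊤  stable
  step 10. node 3  ⊔preds=⊤  new=⊤  old=3  +wl: 
  step 11. node 0  ⊔preds=⊤  new=⊤  old=3  +wl: 2,4
  step 12. node 1  ⊔preds=⊤  new=⊤  old=3  +wl: 3
  step 13. node 2  ⊔preds=⊤  new=⊤  stable
  step 14. node 4  ⊔preds=⊤  new=⊤  stable
  step 15. node 3  ⊔preds=⊤  new=⊤  stable

Least fixpoint reached:
  node 0: ⊤
  node 1: ⊤
  node 2: ⊤
  node 3: ⊤
  node 4: ⊤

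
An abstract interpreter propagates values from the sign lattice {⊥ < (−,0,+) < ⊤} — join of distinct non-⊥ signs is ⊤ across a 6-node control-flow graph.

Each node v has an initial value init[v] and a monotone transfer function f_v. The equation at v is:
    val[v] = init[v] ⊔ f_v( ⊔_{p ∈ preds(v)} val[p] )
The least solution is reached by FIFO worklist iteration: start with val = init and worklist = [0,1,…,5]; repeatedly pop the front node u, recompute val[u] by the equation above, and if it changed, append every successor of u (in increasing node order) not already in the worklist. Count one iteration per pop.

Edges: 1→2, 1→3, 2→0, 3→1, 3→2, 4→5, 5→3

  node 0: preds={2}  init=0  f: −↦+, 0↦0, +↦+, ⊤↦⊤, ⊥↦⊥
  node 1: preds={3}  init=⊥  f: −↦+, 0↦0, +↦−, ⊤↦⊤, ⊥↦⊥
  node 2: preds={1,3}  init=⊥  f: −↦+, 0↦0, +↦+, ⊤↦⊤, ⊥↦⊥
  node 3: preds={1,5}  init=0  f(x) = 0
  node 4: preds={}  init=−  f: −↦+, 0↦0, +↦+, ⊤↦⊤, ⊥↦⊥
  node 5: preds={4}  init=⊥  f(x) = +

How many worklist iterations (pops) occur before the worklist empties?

8

Worklist (8 pops):
  #1 pop 0: in=⊥ → 0 (no change)
  #2 pop 1: in=0 → 0 (was ⊥); enqueue []
  #3 pop 2: in=0 → 0 (was ⊥); enqueue [0]
  #4 pop 3: in=0 → 0 (no change)
  #5 pop 4: in=⊥ → − (no change)
  #6 pop 5: in=− → + (was ⊥); enqueue [3]
  #7 pop 0: in=0 → 0 (no change)
  #8 pop 3: in=⊤ → 0 (no change)

Fixpoint:
  val[0] = 0
  val[1] = 0
  val[2] = 0
  val[3] = 0
  val[4] = −
  val[5] = +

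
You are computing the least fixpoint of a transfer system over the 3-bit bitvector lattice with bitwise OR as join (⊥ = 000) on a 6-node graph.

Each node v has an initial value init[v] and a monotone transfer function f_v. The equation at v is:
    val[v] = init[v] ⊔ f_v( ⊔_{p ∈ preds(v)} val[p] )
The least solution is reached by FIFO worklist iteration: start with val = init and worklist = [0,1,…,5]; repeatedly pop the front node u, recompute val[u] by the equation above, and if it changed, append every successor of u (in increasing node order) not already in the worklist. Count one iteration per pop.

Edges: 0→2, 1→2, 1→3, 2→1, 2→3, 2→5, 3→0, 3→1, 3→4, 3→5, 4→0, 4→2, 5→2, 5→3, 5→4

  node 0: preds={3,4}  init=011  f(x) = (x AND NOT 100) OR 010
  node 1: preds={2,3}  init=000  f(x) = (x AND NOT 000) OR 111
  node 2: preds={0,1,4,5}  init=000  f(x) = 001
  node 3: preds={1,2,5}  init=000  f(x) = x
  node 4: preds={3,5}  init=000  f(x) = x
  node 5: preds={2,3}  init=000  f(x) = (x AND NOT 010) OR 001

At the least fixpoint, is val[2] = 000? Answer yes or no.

Iteration log — 11 steps:
  step 1. node 0  ⊔preds=000  new=011  stable
  step 2. node 1  ⊔preds=000  new=111  old=000  +wl: 
  step 3. node 2  ⊔preds=111  new=001  old=000  +wl: 1
  step 4. node 3  ⊔preds=111  new=111  old=000  +wl: 0
  step 5. node 4  ⊔preds=111  new=111  old=000  +wl: 2
  step 6. node 5  ⊔preds=111  new=101  old=000  +wl: 3,4
  step 7. node 1  ⊔preds=111  new=111  stable
  step 8. node 0  ⊔preds=111  new=011  stable
  step 9. node 2  ⊔preds=111  new=001  stable
  step 10. node 3  ⊔preds=111  new=111  stable
  step 11. node 4  ⊔preds=111  new=111  stable

Least fixpoint reached:
  node 0: 011
  node 1: 111
  node 2: 001
  node 3: 111
  node 4: 111
  node 5: 101

no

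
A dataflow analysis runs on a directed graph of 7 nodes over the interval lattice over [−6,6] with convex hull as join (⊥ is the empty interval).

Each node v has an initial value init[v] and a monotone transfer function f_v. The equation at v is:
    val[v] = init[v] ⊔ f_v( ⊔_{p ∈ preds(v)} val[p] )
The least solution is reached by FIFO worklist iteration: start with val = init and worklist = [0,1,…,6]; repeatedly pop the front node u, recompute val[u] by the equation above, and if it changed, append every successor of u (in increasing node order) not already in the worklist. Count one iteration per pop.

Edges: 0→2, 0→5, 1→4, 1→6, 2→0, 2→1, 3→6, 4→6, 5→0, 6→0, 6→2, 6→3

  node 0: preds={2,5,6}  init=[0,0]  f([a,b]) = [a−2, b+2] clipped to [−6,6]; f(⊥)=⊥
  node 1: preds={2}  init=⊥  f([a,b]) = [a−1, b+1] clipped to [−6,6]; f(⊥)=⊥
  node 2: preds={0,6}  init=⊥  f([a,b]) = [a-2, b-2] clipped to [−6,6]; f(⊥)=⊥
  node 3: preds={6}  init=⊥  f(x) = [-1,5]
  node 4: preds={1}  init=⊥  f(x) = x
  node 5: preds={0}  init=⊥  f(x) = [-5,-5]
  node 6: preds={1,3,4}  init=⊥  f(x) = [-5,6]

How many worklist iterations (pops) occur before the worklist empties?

18

Worklist (18 pops):
  #1 pop 0: in=⊥ → [0,0] (no change)
  #2 pop 1: in=⊥ → ⊥ (no change)
  #3 pop 2: in=[0,0] → [-2,-2] (was ⊥); enqueue [0,1]
  #4 pop 3: in=⊥ → [-1,5] (was ⊥); enqueue []
  #5 pop 4: in=⊥ → ⊥ (no change)
  #6 pop 5: in=[0,0] → [-5,-5] (was ⊥); enqueue []
  #7 pop 6: in=[-1,5] → [-5,6] (was ⊥); enqueue [2,3]
  #8 pop 0: in=[-5,6] → [-6,6] (was [0,0]); enqueue [5]
  #9 pop 1: in=[-2,-2] → [-3,-1] (was ⊥); enqueue [4,6]
  #10 pop 2: in=[-6,6] → [-6,4] (was [-2,-2]); enqueue [0,1]
  #11 pop 3: in=[-5,6] → [-1,5] (no change)
  #12 pop 5: in=[-6,6] → [-5,-5] (no change)
  #13 pop 4: in=[-3,-1] → [-3,-1] (was ⊥); enqueue []
  #14 pop 6: in=[-3,5] → [-5,6] (no change)
  #15 pop 0: in=[-6,6] → [-6,6] (no change)
  #16 pop 1: in=[-6,4] → [-6,5] (was [-3,-1]); enqueue [4,6]
  #17 pop 4: in=[-6,5] → [-6,5] (was [-3,-1]); enqueue []
  #18 pop 6: in=[-6,5] → [-5,6] (no change)

Fixpoint:
  val[0] = [-6,6]
  val[1] = [-6,5]
  val[2] = [-6,4]
  val[3] = [-1,5]
  val[4] = [-6,5]
  val[5] = [-5,-5]
  val[6] = [-5,6]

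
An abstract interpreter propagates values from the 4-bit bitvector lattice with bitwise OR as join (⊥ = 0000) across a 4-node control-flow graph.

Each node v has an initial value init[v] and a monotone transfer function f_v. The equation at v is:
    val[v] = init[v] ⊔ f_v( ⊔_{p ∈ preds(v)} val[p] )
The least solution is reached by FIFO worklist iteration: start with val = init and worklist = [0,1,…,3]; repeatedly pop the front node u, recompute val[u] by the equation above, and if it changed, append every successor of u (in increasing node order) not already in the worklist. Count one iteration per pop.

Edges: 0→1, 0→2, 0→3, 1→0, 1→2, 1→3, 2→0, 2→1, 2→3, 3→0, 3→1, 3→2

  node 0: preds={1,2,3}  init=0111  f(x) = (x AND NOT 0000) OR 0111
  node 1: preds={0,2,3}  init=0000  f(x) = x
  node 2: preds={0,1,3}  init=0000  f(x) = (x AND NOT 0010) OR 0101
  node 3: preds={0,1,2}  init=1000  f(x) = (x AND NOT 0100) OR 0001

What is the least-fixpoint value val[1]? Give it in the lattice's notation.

1111

Trace (7 dequeues):
  [1] u=0 | in 1000 | out 1111 | prev 0111 | push {}
  [2] u=1 | in 1111 | out 1111 | prev 0000 | push {0}
  [3] u=2 | in 1111 | out 1101 | prev 0000 | push {1}
  [4] u=3 | in 1111 | out 1011 | prev 1000 | push {2}
  [5] u=0 | in 1111 | out 1111 | ==
  [6] u=1 | in 1111 | out 1111 | ==
  [7] u=2 | in 1111 | out 1101 | ==

Converged values:
  [0] 1111
  [1] 1111
  [2] 1101
  [3] 1011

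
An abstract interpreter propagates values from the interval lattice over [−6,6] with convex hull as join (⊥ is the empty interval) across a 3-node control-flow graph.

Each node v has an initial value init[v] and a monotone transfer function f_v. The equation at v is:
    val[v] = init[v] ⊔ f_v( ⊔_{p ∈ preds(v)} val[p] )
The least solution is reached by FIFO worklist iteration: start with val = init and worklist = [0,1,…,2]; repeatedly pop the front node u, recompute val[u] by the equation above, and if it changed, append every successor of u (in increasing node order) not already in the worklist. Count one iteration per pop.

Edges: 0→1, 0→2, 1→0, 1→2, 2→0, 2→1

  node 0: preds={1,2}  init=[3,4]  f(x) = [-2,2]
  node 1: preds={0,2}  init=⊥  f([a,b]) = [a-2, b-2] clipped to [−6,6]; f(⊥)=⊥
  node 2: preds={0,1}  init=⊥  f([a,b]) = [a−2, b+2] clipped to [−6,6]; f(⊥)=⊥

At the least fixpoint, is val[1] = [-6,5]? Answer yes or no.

Iteration log — 7 steps:
  step 1. node 0  ⊔preds=⊥  new=[-2,4]  old=[3,4]  +wl: 
  step 2. node 1  ⊔preds=[-2,4]  new=[-4,2]  old=⊥  +wl: 0
  step 3. node 2  ⊔preds=[-4,4]  new=[-6,6]  old=⊥  +wl: 1
  step 4. node 0  ⊔preds=[-6,6]  new=[-2,4]  stable
  step 5. node 1  ⊔preds=[-6,6]  new=[-6,4]  old=[-4,2]  +wl: 0,2
  step 6. node 0  ⊔preds=[-6,6]  new=[-2,4]  stable
  step 7. node 2  ⊔preds=[-6,4]  new=[-6,6]  stable

Least fixpoint reached:
  node 0: [-2,4]
  node 1: [-6,4]
  node 2: [-6,6]

no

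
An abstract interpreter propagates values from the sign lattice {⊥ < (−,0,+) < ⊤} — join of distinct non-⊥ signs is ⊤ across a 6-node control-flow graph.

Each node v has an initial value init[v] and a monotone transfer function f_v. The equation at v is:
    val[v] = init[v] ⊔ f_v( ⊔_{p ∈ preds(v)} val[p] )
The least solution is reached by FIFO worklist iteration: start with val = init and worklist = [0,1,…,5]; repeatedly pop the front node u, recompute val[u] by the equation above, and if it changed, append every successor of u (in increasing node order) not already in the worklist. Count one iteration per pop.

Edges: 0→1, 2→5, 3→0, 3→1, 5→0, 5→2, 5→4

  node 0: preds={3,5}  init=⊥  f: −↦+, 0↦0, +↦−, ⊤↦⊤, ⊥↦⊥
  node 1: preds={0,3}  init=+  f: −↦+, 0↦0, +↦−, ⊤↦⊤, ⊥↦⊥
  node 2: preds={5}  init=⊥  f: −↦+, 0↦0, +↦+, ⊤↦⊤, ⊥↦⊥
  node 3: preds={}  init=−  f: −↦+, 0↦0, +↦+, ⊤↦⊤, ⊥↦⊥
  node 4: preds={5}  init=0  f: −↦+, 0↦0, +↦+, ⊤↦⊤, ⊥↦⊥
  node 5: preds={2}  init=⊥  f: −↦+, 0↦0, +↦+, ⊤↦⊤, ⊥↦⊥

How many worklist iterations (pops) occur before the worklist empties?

6

Iteration log — 6 steps:
  step 1. node 0  ⊔preds=−  new=+  old=⊥  +wl: 
  step 2. node 1  ⊔preds=⊤  new=⊤  old=+  +wl: 
  step 3. node 2  ⊔preds=⊥  new=⊥  stable
  step 4. node 3  ⊔preds=⊥  new=−  stable
  step 5. node 4  ⊔preds=⊥  new=0  stable
  step 6. node 5  ⊔preds=⊥  new=⊥  stable

Least fixpoint reached:
  node 0: +
  node 1: ⊤
  node 2: ⊥
  node 3: −
  node 4: 0
  node 5: ⊥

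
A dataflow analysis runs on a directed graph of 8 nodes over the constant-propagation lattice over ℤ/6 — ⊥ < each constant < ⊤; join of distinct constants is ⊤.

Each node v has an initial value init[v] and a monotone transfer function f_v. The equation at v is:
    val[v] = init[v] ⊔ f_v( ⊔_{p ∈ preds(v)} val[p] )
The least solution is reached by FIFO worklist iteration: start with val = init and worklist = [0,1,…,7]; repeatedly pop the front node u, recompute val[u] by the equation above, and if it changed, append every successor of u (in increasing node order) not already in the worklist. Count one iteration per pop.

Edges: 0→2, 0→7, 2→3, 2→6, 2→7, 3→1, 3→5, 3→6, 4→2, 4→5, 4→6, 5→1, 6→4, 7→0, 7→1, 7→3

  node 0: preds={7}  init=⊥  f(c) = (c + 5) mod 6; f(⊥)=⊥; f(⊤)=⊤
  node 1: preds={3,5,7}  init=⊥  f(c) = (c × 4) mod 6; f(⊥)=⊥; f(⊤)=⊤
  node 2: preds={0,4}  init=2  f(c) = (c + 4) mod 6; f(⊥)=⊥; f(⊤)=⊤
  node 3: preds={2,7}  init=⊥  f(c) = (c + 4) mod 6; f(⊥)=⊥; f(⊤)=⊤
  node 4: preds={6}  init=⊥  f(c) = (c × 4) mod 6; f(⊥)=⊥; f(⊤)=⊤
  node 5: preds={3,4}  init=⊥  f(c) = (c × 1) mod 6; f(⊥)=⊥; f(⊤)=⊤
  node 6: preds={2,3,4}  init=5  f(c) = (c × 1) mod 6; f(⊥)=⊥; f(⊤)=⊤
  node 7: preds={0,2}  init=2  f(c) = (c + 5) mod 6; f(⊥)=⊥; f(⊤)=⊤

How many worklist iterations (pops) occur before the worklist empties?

17

Worklist (17 pops):
  #1 pop 0: in=2 → 1 (was ⊥); enqueue []
  #2 pop 1: in=2 → 2 (was ⊥); enqueue []
  #3 pop 2: in=1 → ⊤ (was 2); enqueue []
  #4 pop 3: in=⊤ → ⊤ (was ⊥); enqueue [1]
  #5 pop 4: in=5 → 2 (was ⊥); enqueue [2]
  #6 pop 5: in=⊤ → ⊤ (was ⊥); enqueue []
  #7 pop 6: in=⊤ → ⊤ (was 5); enqueue [4]
  #8 pop 7: in=⊤ → ⊤ (was 2); enqueue [0,3]
  #9 pop 1: in=⊤ → ⊤ (was 2); enqueue []
  #10 pop 2: in=⊤ → ⊤ (no change)
  #11 pop 4: in=⊤ → ⊤ (was 2); enqueue [2,5,6]
  #12 pop 0: in=⊤ → ⊤ (was 1); enqueue [7]
  #13 pop 3: in=⊤ → ⊤ (no change)
  #14 pop 2: in=⊤ → ⊤ (no change)
  #15 pop 5: in=⊤ → ⊤ (no change)
  #16 pop 6: in=⊤ → ⊤ (no change)
  #17 pop 7: in=⊤ → ⊤ (no change)

Fixpoint:
  val[0] = ⊤
  val[1] = ⊤
  val[2] = ⊤
  val[3] = ⊤
  val[4] = ⊤
  val[5] = ⊤
  val[6] = ⊤
  val[7] = ⊤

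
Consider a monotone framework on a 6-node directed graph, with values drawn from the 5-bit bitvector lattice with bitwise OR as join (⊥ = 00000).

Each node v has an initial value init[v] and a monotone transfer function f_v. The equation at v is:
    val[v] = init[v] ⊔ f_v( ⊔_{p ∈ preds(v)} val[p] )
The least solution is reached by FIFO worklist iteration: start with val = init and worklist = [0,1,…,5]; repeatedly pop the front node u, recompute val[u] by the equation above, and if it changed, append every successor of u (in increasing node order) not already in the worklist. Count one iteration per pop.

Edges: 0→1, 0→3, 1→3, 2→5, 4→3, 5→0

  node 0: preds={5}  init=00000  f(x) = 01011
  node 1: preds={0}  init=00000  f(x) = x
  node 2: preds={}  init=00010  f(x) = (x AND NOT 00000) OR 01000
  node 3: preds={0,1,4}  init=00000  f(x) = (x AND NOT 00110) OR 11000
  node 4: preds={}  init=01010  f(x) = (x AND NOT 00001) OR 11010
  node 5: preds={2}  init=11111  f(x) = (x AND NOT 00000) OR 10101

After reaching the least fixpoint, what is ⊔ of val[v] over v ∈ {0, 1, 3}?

11011

Iteration log — 7 steps:
  step 1. node 0  ⊔preds=11111  new=01011  old=00000  +wl: 
  step 2. node 1  ⊔preds=01011  new=01011  old=00000  +wl: 
  step 3. node 2  ⊔preds=00000  new=01010  old=00010  +wl: 
  step 4. node 3  ⊔preds=01011  new=11001  old=00000  +wl: 
  step 5. node 4  ⊔preds=00000  new=11010  old=01010  +wl: 3
  step 6. node 5  ⊔preds=01010  new=11111  stable
  step 7. node 3  ⊔preds=11011  new=11001  stable

Least fixpoint reached:
  node 0: 01011
  node 1: 01011
  node 2: 01010
  node 3: 11001
  node 4: 11010
  node 5: 11111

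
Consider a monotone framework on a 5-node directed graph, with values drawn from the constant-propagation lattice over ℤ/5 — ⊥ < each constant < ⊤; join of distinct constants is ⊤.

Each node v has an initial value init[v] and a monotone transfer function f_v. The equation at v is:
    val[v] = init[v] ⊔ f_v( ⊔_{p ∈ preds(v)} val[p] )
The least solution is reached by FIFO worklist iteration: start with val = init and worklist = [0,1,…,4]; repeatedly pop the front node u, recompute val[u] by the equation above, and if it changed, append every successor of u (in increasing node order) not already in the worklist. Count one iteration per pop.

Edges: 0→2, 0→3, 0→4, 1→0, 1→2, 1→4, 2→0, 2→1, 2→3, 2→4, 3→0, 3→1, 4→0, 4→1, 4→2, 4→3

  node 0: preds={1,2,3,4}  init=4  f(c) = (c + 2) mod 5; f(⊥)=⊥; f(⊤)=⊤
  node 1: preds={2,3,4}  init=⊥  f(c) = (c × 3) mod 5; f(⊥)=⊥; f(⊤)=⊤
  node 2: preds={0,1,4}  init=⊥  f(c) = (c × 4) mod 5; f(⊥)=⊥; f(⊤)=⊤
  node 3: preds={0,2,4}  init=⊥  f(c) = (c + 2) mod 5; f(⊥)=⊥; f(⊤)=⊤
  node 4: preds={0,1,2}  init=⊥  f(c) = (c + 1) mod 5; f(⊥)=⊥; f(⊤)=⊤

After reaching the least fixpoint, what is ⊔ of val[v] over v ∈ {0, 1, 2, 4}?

Worklist (12 pops):
  #1 pop 0: in=⊥ → 4 (no change)
  #2 pop 1: in=⊥ → ⊥ (no change)
  #3 pop 2: in=4 → 1 (was ⊥); enqueue [0,1]
  #4 pop 3: in=⊤ → ⊤ (was ⊥); enqueue []
  #5 pop 4: in=⊤ → ⊤ (was ⊥); enqueue [2,3]
  #6 pop 0: in=⊤ → ⊤ (was 4); enqueue [4]
  #7 pop 1: in=⊤ → ⊤ (was ⊥); enqueue [0]
  #8 pop 2: in=⊤ → ⊤ (was 1); enqueue [1]
  #9 pop 3: in=⊤ → ⊤ (no change)
  #10 pop 4: in=⊤ → ⊤ (no change)
  #11 pop 0: in=⊤ → ⊤ (no change)
  #12 pop 1: in=⊤ → ⊤ (no change)

Fixpoint:
  val[0] = ⊤
  val[1] = ⊤
  val[2] = ⊤
  val[3] = ⊤
  val[4] = ⊤

⊤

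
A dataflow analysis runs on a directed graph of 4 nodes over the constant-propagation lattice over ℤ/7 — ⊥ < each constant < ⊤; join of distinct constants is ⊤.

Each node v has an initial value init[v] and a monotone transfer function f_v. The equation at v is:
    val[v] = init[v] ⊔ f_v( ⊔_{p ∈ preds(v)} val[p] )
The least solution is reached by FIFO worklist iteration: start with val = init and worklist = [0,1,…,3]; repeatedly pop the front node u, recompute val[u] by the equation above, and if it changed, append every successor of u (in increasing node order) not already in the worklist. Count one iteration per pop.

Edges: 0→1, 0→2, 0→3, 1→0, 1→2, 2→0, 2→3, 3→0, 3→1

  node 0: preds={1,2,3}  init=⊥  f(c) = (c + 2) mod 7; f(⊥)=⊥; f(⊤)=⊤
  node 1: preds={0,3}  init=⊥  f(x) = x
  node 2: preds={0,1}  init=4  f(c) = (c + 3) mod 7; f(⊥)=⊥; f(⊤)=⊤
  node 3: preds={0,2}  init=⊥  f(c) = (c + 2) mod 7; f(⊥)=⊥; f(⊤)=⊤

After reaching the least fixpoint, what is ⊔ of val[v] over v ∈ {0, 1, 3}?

Iteration log — 9 steps:
  step 1. node 0  ⊔preds=4  new=6  old=⊥  +wl: 
  step 2. node 1  ⊔preds=6  new=6  old=⊥  +wl: 0
  step 3. node 2  ⊔preds=6  new=⊤  old=4  +wl: 
  step 4. node 3  ⊔preds=⊤  new=⊤  old=⊥  +wl: 1
  step 5. node 0  ⊔preds=⊤  new=⊤  old=6  +wl: 2,3
  step 6. node 1  ⊔preds=⊤  new=⊤  old=6  +wl: 0
  step 7. node 2  ⊔preds=⊤  new=⊤  stable
  step 8. node 3  ⊔preds=⊤  new=⊤  stable
  step 9. node 0  ⊔preds=⊤  new=⊤  stable

Least fixpoint reached:
  node 0: ⊤
  node 1: ⊤
  node 2: ⊤
  node 3: ⊤

⊤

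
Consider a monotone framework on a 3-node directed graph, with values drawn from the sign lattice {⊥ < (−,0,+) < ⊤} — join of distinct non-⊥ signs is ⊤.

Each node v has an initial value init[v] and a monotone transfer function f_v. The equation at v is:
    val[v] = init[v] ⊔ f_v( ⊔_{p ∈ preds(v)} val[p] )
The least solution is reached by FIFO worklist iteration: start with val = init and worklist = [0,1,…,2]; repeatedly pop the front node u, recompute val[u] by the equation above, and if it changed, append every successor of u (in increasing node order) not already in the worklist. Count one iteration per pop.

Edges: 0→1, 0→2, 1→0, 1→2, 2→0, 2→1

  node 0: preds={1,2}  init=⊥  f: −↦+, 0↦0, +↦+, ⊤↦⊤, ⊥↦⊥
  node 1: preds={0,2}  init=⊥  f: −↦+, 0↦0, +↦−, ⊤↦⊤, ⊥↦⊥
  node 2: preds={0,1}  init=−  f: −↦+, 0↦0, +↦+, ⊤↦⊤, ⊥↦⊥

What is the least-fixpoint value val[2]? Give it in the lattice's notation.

⊤

Worklist (6 pops):
  #1 pop 0: in=− → + (was ⊥); enqueue []
  #2 pop 1: in=⊤ → ⊤ (was ⊥); enqueue [0]
  #3 pop 2: in=⊤ → ⊤ (was −); enqueue [1]
  #4 pop 0: in=⊤ → ⊤ (was +); enqueue [2]
  #5 pop 1: in=⊤ → ⊤ (no change)
  #6 pop 2: in=⊤ → ⊤ (no change)

Fixpoint:
  val[0] = ⊤
  val[1] = ⊤
  val[2] = ⊤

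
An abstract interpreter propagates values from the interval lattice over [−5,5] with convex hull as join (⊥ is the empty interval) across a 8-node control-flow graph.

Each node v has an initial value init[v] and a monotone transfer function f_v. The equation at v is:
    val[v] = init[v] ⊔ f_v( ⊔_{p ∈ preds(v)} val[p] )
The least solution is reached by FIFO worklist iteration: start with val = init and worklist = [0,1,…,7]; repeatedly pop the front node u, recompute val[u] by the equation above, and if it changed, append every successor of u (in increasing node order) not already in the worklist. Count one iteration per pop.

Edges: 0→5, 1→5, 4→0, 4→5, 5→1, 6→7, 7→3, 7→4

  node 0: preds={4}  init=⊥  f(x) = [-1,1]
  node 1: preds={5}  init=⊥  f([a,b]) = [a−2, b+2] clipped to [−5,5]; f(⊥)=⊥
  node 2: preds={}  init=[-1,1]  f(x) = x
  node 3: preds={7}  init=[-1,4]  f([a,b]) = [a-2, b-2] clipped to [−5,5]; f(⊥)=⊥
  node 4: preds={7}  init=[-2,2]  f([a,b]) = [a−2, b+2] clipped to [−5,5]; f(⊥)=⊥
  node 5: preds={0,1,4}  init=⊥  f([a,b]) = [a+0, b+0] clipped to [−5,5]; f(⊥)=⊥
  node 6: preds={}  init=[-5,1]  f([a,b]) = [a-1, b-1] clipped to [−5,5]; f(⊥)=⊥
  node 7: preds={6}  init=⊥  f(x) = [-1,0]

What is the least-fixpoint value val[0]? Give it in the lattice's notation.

[-1,1]

Iteration log — 16 steps:
  step 1. node 0  ⊔preds=[-2,2]  new=[-1,1]  old=⊥  +wl: 
  step 2. node 1  ⊔preds=⊥  new=⊥  stable
  step 3. node 2  ⊔preds=⊥  new=[-1,1]  stable
  step 4. node 3  ⊔preds=⊥  new=[-1,4]  stable
  step 5. node 4  ⊔preds=⊥  new=[-2,2]  stable
  step 6. node 5  ⊔preds=[-2,2]  new=[-2,2]  old=⊥  +wl: 1
  step 7. node 6  ⊔preds=⊥  new=[-5,1]  stable
  step 8. node 7  ⊔preds=[-5,1]  new=[-1,0]  old=⊥  +wl: 3,4
  step 9. node 1  ⊔preds=[-2,2]  new=[-4,4]  old=⊥  +wl: 5
  step 10. node 3  ⊔preds=[-1,0]  new=[-3,4]  old=[-1,4]  +wl: 
  step 11. node 4  ⊔preds=[-1,0]  new=[-3,2]  old=[-2,2]  +wl: 0
  step 12. node 5  ⊔preds=[-4,4]  new=[-4,4]  old=[-2,2]  +wl: 1
  step 13. node 0  ⊔preds=[-3,2]  new=[-1,1]  stable
  step 14. node 1  ⊔preds=[-4,4]  new=[-5,5]  old=[-4,4]  +wl: 5
  step 15. node 5  ⊔preds=[-5,5]  new=[-5,5]  old=[-4,4]  +wl: 1
  step 16. node 1  ⊔preds=[-5,5]  new=[-5,5]  stable

Least fixpoint reached:
  node 0: [-1,1]
  node 1: [-5,5]
  node 2: [-1,1]
  node 3: [-3,4]
  node 4: [-3,2]
  node 5: [-5,5]
  node 6: [-5,1]
  node 7: [-1,0]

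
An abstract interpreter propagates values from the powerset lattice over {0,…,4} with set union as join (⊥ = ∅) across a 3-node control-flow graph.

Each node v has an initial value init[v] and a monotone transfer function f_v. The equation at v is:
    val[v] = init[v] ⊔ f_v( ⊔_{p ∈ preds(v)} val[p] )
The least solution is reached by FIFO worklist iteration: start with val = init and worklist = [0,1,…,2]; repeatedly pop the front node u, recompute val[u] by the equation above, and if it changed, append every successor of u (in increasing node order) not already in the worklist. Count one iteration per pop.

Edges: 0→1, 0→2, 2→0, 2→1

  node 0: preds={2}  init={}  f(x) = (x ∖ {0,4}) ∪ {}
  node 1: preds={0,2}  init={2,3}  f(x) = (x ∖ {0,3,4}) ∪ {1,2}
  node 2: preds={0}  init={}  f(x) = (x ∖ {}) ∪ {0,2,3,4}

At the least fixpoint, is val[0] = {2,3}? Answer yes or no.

yes

Worklist (6 pops):
  #1 pop 0: in={} → {} (no change)
  #2 pop 1: in={} → {1,2,3} (was {2,3}); enqueue []
  #3 pop 2: in={} → {0,2,3,4} (was {}); enqueue [0,1]
  #4 pop 0: in={0,2,3,4} → {2,3} (was {}); enqueue [2]
  #5 pop 1: in={0,2,3,4} → {1,2,3} (no change)
  #6 pop 2: in={2,3} → {0,2,3,4} (no change)

Fixpoint:
  val[0] = {2,3}
  val[1] = {1,2,3}
  val[2] = {0,2,3,4}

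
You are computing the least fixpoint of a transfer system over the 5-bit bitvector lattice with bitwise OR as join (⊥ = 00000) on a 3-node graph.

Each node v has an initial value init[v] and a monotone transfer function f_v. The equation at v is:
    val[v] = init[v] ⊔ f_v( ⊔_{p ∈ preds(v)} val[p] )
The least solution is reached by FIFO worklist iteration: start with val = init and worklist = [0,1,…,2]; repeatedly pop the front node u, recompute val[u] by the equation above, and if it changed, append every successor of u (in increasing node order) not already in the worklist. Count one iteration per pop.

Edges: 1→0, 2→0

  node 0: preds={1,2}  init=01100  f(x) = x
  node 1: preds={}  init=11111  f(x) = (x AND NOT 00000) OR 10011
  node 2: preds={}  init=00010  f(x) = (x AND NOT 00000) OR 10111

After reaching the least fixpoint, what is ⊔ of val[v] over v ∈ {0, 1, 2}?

Trace (4 dequeues):
  [1] u=0 | in 11111 | out 11111 | prev 01100 | push {}
  [2] u=1 | in 00000 | out 11111 | ==
  [3] u=2 | in 00000 | out 10111 | prev 00010 | push {0}
  [4] u=0 | in 11111 | out 11111 | ==

Converged values:
  [0] 11111
  [1] 11111
  [2] 10111

11111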